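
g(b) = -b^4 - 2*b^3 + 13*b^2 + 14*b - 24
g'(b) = -4*b^3 - 6*b^2 + 26*b + 14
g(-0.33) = -27.14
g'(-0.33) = 4.91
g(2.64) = 18.19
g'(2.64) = -32.78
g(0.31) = -18.48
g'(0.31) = 21.36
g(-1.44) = -15.53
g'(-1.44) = -23.94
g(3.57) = -61.77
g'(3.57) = -151.65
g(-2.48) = 13.91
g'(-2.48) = -26.37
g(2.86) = 8.68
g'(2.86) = -54.29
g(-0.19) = -26.18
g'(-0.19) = 8.87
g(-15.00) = -41184.00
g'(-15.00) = 11774.00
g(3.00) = 0.00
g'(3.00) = -70.00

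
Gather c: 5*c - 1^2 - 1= 5*c - 2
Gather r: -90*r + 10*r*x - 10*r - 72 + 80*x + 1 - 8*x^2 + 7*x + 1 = r*(10*x - 100) - 8*x^2 + 87*x - 70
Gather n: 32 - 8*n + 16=48 - 8*n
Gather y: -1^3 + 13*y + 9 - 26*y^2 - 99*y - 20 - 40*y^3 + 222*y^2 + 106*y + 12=-40*y^3 + 196*y^2 + 20*y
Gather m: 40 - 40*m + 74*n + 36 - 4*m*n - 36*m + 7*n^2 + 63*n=m*(-4*n - 76) + 7*n^2 + 137*n + 76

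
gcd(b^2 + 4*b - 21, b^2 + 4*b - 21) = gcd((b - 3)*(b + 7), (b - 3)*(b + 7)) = b^2 + 4*b - 21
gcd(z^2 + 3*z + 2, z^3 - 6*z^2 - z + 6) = z + 1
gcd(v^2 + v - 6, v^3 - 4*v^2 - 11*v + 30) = v^2 + v - 6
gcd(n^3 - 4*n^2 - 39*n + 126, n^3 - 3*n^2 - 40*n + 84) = n^2 - n - 42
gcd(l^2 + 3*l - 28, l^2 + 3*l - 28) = l^2 + 3*l - 28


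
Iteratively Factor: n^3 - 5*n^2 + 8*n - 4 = (n - 1)*(n^2 - 4*n + 4) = (n - 2)*(n - 1)*(n - 2)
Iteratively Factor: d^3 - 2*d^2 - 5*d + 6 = (d - 3)*(d^2 + d - 2) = (d - 3)*(d + 2)*(d - 1)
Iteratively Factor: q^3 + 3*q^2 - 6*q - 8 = (q + 4)*(q^2 - q - 2) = (q - 2)*(q + 4)*(q + 1)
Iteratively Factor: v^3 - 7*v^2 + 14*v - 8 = (v - 2)*(v^2 - 5*v + 4) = (v - 4)*(v - 2)*(v - 1)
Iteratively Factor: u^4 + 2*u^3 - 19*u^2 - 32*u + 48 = (u - 4)*(u^3 + 6*u^2 + 5*u - 12) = (u - 4)*(u + 4)*(u^2 + 2*u - 3) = (u - 4)*(u - 1)*(u + 4)*(u + 3)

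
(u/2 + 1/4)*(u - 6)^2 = u^3/2 - 23*u^2/4 + 15*u + 9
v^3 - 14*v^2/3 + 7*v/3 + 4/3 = (v - 4)*(v - 1)*(v + 1/3)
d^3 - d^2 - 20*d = d*(d - 5)*(d + 4)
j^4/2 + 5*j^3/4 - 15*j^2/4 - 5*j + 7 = (j/2 + 1)*(j - 2)*(j - 1)*(j + 7/2)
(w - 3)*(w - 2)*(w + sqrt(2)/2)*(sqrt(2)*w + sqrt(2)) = sqrt(2)*w^4 - 4*sqrt(2)*w^3 + w^3 - 4*w^2 + sqrt(2)*w^2 + w + 6*sqrt(2)*w + 6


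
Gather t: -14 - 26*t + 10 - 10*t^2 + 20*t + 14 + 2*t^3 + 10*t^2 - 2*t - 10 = 2*t^3 - 8*t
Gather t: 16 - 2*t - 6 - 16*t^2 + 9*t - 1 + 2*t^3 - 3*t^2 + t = 2*t^3 - 19*t^2 + 8*t + 9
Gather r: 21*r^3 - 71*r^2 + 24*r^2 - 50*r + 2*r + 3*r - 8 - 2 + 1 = 21*r^3 - 47*r^2 - 45*r - 9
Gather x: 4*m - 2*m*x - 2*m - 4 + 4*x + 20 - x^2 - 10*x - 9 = 2*m - x^2 + x*(-2*m - 6) + 7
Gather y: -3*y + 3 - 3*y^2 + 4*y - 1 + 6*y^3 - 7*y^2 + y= 6*y^3 - 10*y^2 + 2*y + 2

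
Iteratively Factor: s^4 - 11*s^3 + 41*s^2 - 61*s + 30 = (s - 1)*(s^3 - 10*s^2 + 31*s - 30) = (s - 3)*(s - 1)*(s^2 - 7*s + 10) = (s - 3)*(s - 2)*(s - 1)*(s - 5)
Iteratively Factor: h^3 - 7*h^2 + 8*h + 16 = (h - 4)*(h^2 - 3*h - 4) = (h - 4)^2*(h + 1)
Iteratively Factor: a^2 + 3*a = (a)*(a + 3)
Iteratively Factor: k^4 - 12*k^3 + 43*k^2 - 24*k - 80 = (k - 4)*(k^3 - 8*k^2 + 11*k + 20) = (k - 4)*(k + 1)*(k^2 - 9*k + 20) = (k - 5)*(k - 4)*(k + 1)*(k - 4)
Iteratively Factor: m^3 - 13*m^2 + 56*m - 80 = (m - 4)*(m^2 - 9*m + 20) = (m - 5)*(m - 4)*(m - 4)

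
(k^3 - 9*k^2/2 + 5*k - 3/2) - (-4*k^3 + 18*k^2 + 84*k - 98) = 5*k^3 - 45*k^2/2 - 79*k + 193/2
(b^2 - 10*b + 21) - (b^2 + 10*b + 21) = -20*b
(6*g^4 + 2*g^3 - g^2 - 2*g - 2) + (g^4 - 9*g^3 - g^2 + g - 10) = 7*g^4 - 7*g^3 - 2*g^2 - g - 12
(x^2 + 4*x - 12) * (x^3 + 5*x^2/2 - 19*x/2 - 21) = x^5 + 13*x^4/2 - 23*x^3/2 - 89*x^2 + 30*x + 252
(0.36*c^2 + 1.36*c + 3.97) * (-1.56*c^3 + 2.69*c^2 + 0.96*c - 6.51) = -0.5616*c^5 - 1.1532*c^4 - 2.1892*c^3 + 9.6413*c^2 - 5.0424*c - 25.8447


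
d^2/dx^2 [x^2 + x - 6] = 2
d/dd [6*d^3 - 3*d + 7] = 18*d^2 - 3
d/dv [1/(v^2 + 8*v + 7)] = 2*(-v - 4)/(v^2 + 8*v + 7)^2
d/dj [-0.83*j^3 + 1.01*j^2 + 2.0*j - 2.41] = -2.49*j^2 + 2.02*j + 2.0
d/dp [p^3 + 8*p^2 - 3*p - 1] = 3*p^2 + 16*p - 3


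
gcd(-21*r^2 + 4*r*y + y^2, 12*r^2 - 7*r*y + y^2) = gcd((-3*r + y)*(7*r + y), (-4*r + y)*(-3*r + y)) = -3*r + y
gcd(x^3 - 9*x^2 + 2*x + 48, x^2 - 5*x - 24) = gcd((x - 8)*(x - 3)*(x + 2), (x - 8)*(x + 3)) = x - 8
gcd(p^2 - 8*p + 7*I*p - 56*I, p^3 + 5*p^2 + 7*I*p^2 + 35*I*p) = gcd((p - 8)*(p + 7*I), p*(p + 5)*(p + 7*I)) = p + 7*I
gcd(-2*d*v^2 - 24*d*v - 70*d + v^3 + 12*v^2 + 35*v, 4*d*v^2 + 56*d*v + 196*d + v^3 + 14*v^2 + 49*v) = v + 7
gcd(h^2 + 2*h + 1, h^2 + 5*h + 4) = h + 1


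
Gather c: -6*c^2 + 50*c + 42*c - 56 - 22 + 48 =-6*c^2 + 92*c - 30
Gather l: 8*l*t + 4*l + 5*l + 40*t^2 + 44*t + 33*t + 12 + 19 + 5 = l*(8*t + 9) + 40*t^2 + 77*t + 36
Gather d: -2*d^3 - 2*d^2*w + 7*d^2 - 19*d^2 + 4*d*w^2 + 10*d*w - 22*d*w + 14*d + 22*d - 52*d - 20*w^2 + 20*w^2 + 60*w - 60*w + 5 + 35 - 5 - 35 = -2*d^3 + d^2*(-2*w - 12) + d*(4*w^2 - 12*w - 16)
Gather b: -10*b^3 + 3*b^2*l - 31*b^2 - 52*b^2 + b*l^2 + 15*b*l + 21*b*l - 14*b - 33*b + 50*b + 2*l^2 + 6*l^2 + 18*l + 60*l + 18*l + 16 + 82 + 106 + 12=-10*b^3 + b^2*(3*l - 83) + b*(l^2 + 36*l + 3) + 8*l^2 + 96*l + 216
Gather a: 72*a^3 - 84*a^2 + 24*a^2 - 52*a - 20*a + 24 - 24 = 72*a^3 - 60*a^2 - 72*a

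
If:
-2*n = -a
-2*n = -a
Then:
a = 2*n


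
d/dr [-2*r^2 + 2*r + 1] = 2 - 4*r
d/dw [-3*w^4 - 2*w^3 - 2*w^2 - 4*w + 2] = -12*w^3 - 6*w^2 - 4*w - 4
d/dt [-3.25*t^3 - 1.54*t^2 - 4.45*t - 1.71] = -9.75*t^2 - 3.08*t - 4.45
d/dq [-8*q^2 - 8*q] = -16*q - 8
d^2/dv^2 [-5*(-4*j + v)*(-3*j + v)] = -10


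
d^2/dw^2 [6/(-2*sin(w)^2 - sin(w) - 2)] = 6*(16*sin(w)^4 + 6*sin(w)^3 - 39*sin(w)^2 - 14*sin(w) + 6)/(sin(w) - cos(2*w) + 3)^3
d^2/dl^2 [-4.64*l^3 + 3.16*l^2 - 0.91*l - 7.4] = 6.32 - 27.84*l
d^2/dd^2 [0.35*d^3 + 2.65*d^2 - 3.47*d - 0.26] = 2.1*d + 5.3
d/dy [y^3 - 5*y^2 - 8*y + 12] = 3*y^2 - 10*y - 8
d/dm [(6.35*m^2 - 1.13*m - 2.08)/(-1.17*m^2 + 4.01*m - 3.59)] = (24.1414*m^2 - 50.4602*m + 12.3975)/(1.3689*m^4 - 9.3834*m^3 + 24.4807*m^2 - 28.7918*m + 12.8881)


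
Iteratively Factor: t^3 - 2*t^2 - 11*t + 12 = (t - 4)*(t^2 + 2*t - 3) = (t - 4)*(t - 1)*(t + 3)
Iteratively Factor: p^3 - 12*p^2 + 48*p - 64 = (p - 4)*(p^2 - 8*p + 16) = (p - 4)^2*(p - 4)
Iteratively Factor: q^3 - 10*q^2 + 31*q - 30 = (q - 2)*(q^2 - 8*q + 15) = (q - 3)*(q - 2)*(q - 5)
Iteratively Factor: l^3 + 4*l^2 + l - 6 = (l + 2)*(l^2 + 2*l - 3) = (l + 2)*(l + 3)*(l - 1)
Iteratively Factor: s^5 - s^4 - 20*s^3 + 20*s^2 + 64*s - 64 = (s + 2)*(s^4 - 3*s^3 - 14*s^2 + 48*s - 32) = (s - 4)*(s + 2)*(s^3 + s^2 - 10*s + 8) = (s - 4)*(s - 2)*(s + 2)*(s^2 + 3*s - 4) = (s - 4)*(s - 2)*(s - 1)*(s + 2)*(s + 4)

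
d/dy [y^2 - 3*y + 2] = 2*y - 3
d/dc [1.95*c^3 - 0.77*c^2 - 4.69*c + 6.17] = 5.85*c^2 - 1.54*c - 4.69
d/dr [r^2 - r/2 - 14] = 2*r - 1/2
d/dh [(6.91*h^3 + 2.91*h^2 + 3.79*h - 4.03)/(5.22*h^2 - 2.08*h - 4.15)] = (36.0702*h^4 - 28.7456*h^3 - 111.8661*h^2 + 17.9202*h - 24.1109)/(27.2484*h^4 - 21.7152*h^3 - 38.9996*h^2 + 17.264*h + 17.2225)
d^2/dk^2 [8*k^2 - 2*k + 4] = 16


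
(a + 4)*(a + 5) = a^2 + 9*a + 20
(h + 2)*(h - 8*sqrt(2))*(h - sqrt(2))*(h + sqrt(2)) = h^4 - 8*sqrt(2)*h^3 + 2*h^3 - 16*sqrt(2)*h^2 - 2*h^2 - 4*h + 16*sqrt(2)*h + 32*sqrt(2)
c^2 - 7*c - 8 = (c - 8)*(c + 1)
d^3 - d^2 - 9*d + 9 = (d - 3)*(d - 1)*(d + 3)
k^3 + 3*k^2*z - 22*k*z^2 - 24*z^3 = (k - 4*z)*(k + z)*(k + 6*z)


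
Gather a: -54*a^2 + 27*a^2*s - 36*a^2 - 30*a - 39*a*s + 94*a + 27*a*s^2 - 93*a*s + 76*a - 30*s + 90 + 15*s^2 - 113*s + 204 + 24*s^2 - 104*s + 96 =a^2*(27*s - 90) + a*(27*s^2 - 132*s + 140) + 39*s^2 - 247*s + 390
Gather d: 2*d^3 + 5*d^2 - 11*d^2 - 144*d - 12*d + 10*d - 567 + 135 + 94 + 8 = 2*d^3 - 6*d^2 - 146*d - 330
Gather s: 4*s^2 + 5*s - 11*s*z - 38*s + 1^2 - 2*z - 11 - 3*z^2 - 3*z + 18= 4*s^2 + s*(-11*z - 33) - 3*z^2 - 5*z + 8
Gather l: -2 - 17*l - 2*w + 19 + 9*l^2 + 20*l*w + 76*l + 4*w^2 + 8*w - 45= 9*l^2 + l*(20*w + 59) + 4*w^2 + 6*w - 28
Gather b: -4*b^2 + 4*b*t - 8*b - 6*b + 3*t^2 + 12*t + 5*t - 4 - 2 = -4*b^2 + b*(4*t - 14) + 3*t^2 + 17*t - 6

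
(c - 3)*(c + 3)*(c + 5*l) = c^3 + 5*c^2*l - 9*c - 45*l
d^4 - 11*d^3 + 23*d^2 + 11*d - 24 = (d - 8)*(d - 3)*(d - 1)*(d + 1)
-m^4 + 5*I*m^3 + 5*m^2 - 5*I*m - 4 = (m - 4*I)*(m - I)*(-I*m - I)*(-I*m + I)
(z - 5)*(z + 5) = z^2 - 25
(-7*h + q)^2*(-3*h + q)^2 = 441*h^4 - 420*h^3*q + 142*h^2*q^2 - 20*h*q^3 + q^4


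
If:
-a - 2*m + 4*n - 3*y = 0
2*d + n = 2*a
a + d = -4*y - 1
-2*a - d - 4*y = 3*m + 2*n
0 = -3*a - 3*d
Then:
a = -1/252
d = 1/252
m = 29/84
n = -1/63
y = -1/4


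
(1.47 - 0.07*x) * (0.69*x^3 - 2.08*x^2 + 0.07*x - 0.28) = -0.0483*x^4 + 1.1599*x^3 - 3.0625*x^2 + 0.1225*x - 0.4116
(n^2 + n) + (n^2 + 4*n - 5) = 2*n^2 + 5*n - 5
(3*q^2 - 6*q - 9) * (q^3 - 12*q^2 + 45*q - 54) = 3*q^5 - 42*q^4 + 198*q^3 - 324*q^2 - 81*q + 486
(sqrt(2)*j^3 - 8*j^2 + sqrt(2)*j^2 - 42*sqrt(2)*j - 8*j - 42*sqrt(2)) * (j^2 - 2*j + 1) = sqrt(2)*j^5 - 8*j^4 - sqrt(2)*j^4 - 43*sqrt(2)*j^3 + 8*j^3 + 8*j^2 + 43*sqrt(2)*j^2 - 8*j + 42*sqrt(2)*j - 42*sqrt(2)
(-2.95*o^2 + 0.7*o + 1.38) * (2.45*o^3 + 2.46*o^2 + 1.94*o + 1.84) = -7.2275*o^5 - 5.542*o^4 - 0.62*o^3 - 0.675200000000001*o^2 + 3.9652*o + 2.5392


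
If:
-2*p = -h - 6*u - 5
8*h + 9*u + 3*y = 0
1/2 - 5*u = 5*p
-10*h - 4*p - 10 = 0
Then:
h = -128/105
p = 23/42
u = -47/105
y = 1447/315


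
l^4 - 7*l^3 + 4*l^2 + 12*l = l*(l - 6)*(l - 2)*(l + 1)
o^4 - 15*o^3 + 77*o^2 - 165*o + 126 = (o - 7)*(o - 3)^2*(o - 2)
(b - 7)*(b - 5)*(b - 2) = b^3 - 14*b^2 + 59*b - 70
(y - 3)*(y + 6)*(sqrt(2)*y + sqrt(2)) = sqrt(2)*y^3 + 4*sqrt(2)*y^2 - 15*sqrt(2)*y - 18*sqrt(2)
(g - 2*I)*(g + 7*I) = g^2 + 5*I*g + 14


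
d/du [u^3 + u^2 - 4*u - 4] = 3*u^2 + 2*u - 4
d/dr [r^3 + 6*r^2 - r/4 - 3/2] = 3*r^2 + 12*r - 1/4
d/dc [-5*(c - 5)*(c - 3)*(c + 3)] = -15*c^2 + 50*c + 45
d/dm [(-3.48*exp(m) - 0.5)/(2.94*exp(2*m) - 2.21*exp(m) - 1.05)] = (10.2312*exp(2*m) + 2.94*exp(m) + 2.549)*exp(m)/(8.6436*exp(4*m) - 12.9948*exp(3*m) - 1.2899*exp(2*m) + 4.641*exp(m) + 1.1025)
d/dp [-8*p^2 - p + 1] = -16*p - 1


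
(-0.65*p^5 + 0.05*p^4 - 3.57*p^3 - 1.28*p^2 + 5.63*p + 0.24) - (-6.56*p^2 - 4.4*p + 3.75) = -0.65*p^5 + 0.05*p^4 - 3.57*p^3 + 5.28*p^2 + 10.03*p - 3.51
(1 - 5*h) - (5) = -5*h - 4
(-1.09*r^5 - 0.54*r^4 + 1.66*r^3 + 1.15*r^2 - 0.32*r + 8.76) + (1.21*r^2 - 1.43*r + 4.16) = -1.09*r^5 - 0.54*r^4 + 1.66*r^3 + 2.36*r^2 - 1.75*r + 12.92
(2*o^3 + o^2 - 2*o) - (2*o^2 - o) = 2*o^3 - o^2 - o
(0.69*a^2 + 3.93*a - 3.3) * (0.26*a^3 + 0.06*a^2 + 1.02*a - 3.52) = 0.1794*a^5 + 1.0632*a^4 + 0.0816*a^3 + 1.3818*a^2 - 17.1996*a + 11.616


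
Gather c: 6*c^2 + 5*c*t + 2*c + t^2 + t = 6*c^2 + c*(5*t + 2) + t^2 + t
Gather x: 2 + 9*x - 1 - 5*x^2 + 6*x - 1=-5*x^2 + 15*x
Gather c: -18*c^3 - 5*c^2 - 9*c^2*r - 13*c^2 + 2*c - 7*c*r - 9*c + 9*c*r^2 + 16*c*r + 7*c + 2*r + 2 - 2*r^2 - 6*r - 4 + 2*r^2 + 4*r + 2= -18*c^3 + c^2*(-9*r - 18) + c*(9*r^2 + 9*r)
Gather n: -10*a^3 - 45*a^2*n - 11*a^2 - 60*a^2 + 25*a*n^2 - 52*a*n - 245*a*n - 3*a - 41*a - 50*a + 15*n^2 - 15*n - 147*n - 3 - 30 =-10*a^3 - 71*a^2 - 94*a + n^2*(25*a + 15) + n*(-45*a^2 - 297*a - 162) - 33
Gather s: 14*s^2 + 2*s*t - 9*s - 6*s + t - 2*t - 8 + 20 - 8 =14*s^2 + s*(2*t - 15) - t + 4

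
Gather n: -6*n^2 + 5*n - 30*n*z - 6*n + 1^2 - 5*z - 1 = -6*n^2 + n*(-30*z - 1) - 5*z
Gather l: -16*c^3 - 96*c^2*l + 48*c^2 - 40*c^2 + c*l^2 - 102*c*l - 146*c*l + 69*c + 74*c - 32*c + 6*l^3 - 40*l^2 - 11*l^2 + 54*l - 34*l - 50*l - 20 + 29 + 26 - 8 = -16*c^3 + 8*c^2 + 111*c + 6*l^3 + l^2*(c - 51) + l*(-96*c^2 - 248*c - 30) + 27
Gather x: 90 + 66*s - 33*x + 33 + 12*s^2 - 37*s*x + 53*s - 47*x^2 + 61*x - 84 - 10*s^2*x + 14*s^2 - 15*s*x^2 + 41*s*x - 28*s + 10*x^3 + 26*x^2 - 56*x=26*s^2 + 91*s + 10*x^3 + x^2*(-15*s - 21) + x*(-10*s^2 + 4*s - 28) + 39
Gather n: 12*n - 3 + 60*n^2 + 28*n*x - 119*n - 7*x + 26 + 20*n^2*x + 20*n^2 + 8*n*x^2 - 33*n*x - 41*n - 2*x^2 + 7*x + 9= n^2*(20*x + 80) + n*(8*x^2 - 5*x - 148) - 2*x^2 + 32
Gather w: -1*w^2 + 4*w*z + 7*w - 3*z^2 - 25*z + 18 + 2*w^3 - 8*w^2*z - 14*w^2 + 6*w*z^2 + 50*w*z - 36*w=2*w^3 + w^2*(-8*z - 15) + w*(6*z^2 + 54*z - 29) - 3*z^2 - 25*z + 18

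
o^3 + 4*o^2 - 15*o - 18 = (o - 3)*(o + 1)*(o + 6)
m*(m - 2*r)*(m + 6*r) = m^3 + 4*m^2*r - 12*m*r^2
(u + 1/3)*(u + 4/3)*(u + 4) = u^3 + 17*u^2/3 + 64*u/9 + 16/9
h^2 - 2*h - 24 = (h - 6)*(h + 4)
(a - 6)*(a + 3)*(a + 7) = a^3 + 4*a^2 - 39*a - 126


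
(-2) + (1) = -1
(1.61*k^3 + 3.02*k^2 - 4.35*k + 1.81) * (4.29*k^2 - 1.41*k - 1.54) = 6.9069*k^5 + 10.6857*k^4 - 25.3991*k^3 + 9.2476*k^2 + 4.1469*k - 2.7874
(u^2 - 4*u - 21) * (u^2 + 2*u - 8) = u^4 - 2*u^3 - 37*u^2 - 10*u + 168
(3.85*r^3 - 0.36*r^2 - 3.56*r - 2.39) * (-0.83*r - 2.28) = -3.1955*r^4 - 8.4792*r^3 + 3.7756*r^2 + 10.1005*r + 5.4492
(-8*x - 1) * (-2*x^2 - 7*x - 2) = 16*x^3 + 58*x^2 + 23*x + 2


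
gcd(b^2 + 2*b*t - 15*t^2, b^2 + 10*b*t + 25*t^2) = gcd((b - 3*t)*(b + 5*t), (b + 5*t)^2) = b + 5*t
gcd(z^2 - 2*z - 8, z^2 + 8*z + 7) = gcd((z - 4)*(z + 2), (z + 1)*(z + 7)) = 1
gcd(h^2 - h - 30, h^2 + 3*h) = 1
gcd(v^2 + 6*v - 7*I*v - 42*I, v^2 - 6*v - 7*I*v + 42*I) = v - 7*I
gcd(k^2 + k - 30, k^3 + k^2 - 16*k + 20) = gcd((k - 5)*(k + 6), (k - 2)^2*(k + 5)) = 1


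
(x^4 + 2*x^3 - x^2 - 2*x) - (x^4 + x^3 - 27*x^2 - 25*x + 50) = x^3 + 26*x^2 + 23*x - 50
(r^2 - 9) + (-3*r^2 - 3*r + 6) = -2*r^2 - 3*r - 3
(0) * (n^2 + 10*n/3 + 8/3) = 0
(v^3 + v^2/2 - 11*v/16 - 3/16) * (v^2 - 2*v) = v^5 - 3*v^4/2 - 27*v^3/16 + 19*v^2/16 + 3*v/8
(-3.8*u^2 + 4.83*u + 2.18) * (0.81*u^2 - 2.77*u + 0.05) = -3.078*u^4 + 14.4383*u^3 - 11.8033*u^2 - 5.7971*u + 0.109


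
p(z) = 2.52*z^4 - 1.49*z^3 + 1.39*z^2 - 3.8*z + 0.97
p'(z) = 10.08*z^3 - 4.47*z^2 + 2.78*z - 3.8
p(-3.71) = 587.70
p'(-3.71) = -590.37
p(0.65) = -0.87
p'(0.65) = -1.11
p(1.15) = 0.58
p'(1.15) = 8.82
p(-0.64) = 4.78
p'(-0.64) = -10.05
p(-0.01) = 1.01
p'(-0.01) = -3.83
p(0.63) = -0.85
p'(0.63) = -1.30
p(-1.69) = 39.11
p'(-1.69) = -69.92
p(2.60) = 89.46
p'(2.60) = 150.38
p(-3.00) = 269.23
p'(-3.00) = -324.53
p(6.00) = 2972.29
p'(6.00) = 2029.24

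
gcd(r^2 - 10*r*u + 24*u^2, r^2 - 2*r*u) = 1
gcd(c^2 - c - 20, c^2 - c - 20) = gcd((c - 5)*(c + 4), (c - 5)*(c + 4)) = c^2 - c - 20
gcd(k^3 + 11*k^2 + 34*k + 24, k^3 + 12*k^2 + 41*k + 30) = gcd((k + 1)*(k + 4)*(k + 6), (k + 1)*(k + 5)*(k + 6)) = k^2 + 7*k + 6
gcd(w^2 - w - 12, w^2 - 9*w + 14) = 1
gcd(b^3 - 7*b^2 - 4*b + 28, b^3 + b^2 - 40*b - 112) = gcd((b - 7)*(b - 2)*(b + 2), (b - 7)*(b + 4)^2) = b - 7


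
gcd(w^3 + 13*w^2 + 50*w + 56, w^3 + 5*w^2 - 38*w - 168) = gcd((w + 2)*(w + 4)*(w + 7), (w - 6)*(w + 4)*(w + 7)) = w^2 + 11*w + 28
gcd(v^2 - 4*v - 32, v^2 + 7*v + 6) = 1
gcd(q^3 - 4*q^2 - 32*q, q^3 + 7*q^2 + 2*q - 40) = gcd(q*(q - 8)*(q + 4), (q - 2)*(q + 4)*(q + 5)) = q + 4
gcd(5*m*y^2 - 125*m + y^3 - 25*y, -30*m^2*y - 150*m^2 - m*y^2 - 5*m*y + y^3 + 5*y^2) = 5*m*y + 25*m + y^2 + 5*y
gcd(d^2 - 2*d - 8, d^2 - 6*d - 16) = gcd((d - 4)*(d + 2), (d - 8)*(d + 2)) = d + 2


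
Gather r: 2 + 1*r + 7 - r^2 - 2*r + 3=-r^2 - r + 12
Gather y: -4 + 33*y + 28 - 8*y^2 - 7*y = -8*y^2 + 26*y + 24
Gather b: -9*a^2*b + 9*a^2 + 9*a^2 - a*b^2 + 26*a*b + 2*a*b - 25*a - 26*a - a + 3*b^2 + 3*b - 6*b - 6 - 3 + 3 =18*a^2 - 52*a + b^2*(3 - a) + b*(-9*a^2 + 28*a - 3) - 6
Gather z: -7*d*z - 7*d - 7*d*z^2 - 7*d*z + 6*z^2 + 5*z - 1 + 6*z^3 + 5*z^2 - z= -7*d + 6*z^3 + z^2*(11 - 7*d) + z*(4 - 14*d) - 1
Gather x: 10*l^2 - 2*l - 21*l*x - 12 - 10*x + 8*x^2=10*l^2 - 2*l + 8*x^2 + x*(-21*l - 10) - 12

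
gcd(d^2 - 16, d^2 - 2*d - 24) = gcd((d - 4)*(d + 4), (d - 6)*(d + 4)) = d + 4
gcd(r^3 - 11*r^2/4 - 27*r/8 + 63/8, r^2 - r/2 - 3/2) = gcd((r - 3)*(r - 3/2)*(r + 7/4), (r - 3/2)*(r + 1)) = r - 3/2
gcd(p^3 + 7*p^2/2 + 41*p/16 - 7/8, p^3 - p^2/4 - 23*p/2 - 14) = p^2 + 15*p/4 + 7/2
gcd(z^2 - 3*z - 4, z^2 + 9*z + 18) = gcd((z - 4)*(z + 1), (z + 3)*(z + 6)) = 1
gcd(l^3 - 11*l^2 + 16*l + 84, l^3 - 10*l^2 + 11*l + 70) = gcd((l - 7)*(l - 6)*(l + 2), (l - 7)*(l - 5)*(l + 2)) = l^2 - 5*l - 14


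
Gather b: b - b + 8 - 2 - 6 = 0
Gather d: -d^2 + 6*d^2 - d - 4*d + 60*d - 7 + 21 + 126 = 5*d^2 + 55*d + 140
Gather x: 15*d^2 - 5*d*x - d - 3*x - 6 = 15*d^2 - d + x*(-5*d - 3) - 6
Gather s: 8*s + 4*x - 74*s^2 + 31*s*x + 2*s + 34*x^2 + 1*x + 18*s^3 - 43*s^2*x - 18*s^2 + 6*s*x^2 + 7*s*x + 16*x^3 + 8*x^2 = 18*s^3 + s^2*(-43*x - 92) + s*(6*x^2 + 38*x + 10) + 16*x^3 + 42*x^2 + 5*x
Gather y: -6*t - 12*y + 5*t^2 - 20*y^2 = 5*t^2 - 6*t - 20*y^2 - 12*y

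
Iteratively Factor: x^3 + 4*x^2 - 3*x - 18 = (x + 3)*(x^2 + x - 6) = (x + 3)^2*(x - 2)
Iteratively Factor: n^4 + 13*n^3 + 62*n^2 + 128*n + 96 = (n + 2)*(n^3 + 11*n^2 + 40*n + 48) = (n + 2)*(n + 4)*(n^2 + 7*n + 12) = (n + 2)*(n + 4)^2*(n + 3)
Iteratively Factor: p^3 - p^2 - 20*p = (p + 4)*(p^2 - 5*p) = p*(p + 4)*(p - 5)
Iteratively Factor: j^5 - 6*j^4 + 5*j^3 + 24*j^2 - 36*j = (j + 2)*(j^4 - 8*j^3 + 21*j^2 - 18*j) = (j - 2)*(j + 2)*(j^3 - 6*j^2 + 9*j) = j*(j - 2)*(j + 2)*(j^2 - 6*j + 9) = j*(j - 3)*(j - 2)*(j + 2)*(j - 3)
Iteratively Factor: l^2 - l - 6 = (l + 2)*(l - 3)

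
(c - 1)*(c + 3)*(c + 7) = c^3 + 9*c^2 + 11*c - 21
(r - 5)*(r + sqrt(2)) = r^2 - 5*r + sqrt(2)*r - 5*sqrt(2)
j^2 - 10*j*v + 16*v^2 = (j - 8*v)*(j - 2*v)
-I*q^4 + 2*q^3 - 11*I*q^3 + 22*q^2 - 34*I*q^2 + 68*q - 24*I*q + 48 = (q + 4)*(q + 6)*(q + 2*I)*(-I*q - I)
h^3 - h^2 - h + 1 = (h - 1)^2*(h + 1)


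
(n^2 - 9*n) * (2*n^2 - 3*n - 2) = 2*n^4 - 21*n^3 + 25*n^2 + 18*n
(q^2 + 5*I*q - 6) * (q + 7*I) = q^3 + 12*I*q^2 - 41*q - 42*I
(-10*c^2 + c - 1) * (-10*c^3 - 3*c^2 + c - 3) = 100*c^5 + 20*c^4 - 3*c^3 + 34*c^2 - 4*c + 3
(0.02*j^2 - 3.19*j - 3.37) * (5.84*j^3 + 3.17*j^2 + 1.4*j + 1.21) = 0.1168*j^5 - 18.5662*j^4 - 29.7651*j^3 - 15.1247*j^2 - 8.5779*j - 4.0777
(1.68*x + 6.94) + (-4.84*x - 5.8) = 1.14 - 3.16*x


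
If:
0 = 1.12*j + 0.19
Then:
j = -0.17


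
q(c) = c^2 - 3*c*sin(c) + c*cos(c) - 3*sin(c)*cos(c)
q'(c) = -c*sin(c) - 3*c*cos(c) + 2*c + 3*sin(c)^2 - 3*sin(c) - 3*cos(c)^2 + cos(c)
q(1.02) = -2.37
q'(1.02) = -1.11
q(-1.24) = -1.46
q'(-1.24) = 3.08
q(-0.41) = 0.40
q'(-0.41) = 0.21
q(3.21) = 7.56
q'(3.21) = 12.48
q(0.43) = -1.10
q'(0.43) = -2.79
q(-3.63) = 22.74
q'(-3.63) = -19.14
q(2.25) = -0.14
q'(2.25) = 4.66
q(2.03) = -1.05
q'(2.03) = 3.63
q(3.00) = 5.18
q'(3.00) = 10.19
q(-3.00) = 10.28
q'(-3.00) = -18.78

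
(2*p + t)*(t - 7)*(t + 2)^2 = 2*p*t^3 - 6*p*t^2 - 48*p*t - 56*p + t^4 - 3*t^3 - 24*t^2 - 28*t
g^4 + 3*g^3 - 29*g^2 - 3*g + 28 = (g - 4)*(g - 1)*(g + 1)*(g + 7)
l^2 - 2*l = l*(l - 2)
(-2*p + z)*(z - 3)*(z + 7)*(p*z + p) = -2*p^2*z^3 - 10*p^2*z^2 + 34*p^2*z + 42*p^2 + p*z^4 + 5*p*z^3 - 17*p*z^2 - 21*p*z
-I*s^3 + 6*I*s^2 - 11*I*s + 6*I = (s - 3)*(s - 2)*(-I*s + I)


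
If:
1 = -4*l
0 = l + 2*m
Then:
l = -1/4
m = 1/8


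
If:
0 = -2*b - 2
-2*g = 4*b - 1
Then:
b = -1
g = 5/2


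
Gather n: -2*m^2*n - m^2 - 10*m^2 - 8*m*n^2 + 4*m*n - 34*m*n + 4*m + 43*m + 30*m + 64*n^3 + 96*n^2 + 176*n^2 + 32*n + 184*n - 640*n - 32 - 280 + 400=-11*m^2 + 77*m + 64*n^3 + n^2*(272 - 8*m) + n*(-2*m^2 - 30*m - 424) + 88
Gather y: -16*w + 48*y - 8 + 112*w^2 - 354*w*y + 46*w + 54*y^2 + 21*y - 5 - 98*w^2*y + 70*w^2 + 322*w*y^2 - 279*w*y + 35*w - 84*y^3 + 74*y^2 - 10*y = 182*w^2 + 65*w - 84*y^3 + y^2*(322*w + 128) + y*(-98*w^2 - 633*w + 59) - 13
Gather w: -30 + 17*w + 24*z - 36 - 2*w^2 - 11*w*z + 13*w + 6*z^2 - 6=-2*w^2 + w*(30 - 11*z) + 6*z^2 + 24*z - 72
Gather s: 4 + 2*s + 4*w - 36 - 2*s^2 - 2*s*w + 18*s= -2*s^2 + s*(20 - 2*w) + 4*w - 32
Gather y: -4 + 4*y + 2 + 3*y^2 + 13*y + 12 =3*y^2 + 17*y + 10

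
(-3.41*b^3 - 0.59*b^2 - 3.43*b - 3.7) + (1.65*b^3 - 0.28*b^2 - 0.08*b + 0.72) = -1.76*b^3 - 0.87*b^2 - 3.51*b - 2.98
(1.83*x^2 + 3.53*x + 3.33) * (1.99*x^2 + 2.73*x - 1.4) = 3.6417*x^4 + 12.0206*x^3 + 13.7016*x^2 + 4.1489*x - 4.662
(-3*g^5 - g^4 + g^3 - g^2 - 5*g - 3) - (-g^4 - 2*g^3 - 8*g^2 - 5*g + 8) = -3*g^5 + 3*g^3 + 7*g^2 - 11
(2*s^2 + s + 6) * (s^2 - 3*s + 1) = 2*s^4 - 5*s^3 + 5*s^2 - 17*s + 6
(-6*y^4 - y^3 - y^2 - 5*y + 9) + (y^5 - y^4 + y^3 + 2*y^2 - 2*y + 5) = y^5 - 7*y^4 + y^2 - 7*y + 14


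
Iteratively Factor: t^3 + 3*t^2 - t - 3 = (t + 1)*(t^2 + 2*t - 3) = (t + 1)*(t + 3)*(t - 1)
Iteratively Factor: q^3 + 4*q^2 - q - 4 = (q + 4)*(q^2 - 1) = (q + 1)*(q + 4)*(q - 1)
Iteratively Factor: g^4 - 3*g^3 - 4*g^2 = (g - 4)*(g^3 + g^2) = g*(g - 4)*(g^2 + g) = g^2*(g - 4)*(g + 1)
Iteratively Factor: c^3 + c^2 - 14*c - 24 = (c + 3)*(c^2 - 2*c - 8) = (c - 4)*(c + 3)*(c + 2)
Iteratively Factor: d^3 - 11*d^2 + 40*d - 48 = (d - 4)*(d^2 - 7*d + 12) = (d - 4)*(d - 3)*(d - 4)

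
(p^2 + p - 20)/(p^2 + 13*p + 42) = (p^2 + p - 20)/(p^2 + 13*p + 42)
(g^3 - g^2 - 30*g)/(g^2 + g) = (g^2 - g - 30)/(g + 1)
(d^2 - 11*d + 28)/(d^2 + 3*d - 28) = (d - 7)/(d + 7)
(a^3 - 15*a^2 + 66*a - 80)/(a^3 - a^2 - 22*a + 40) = (a^2 - 13*a + 40)/(a^2 + a - 20)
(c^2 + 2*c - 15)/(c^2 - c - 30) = (c - 3)/(c - 6)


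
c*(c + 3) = c^2 + 3*c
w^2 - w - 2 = (w - 2)*(w + 1)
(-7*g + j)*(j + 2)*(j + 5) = -7*g*j^2 - 49*g*j - 70*g + j^3 + 7*j^2 + 10*j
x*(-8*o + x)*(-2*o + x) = 16*o^2*x - 10*o*x^2 + x^3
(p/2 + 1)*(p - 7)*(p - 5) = p^3/2 - 5*p^2 + 11*p/2 + 35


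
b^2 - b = b*(b - 1)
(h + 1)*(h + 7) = h^2 + 8*h + 7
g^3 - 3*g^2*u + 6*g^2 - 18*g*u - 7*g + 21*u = (g - 1)*(g + 7)*(g - 3*u)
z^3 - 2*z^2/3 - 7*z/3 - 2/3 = (z - 2)*(z + 1/3)*(z + 1)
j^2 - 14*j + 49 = (j - 7)^2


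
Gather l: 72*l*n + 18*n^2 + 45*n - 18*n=72*l*n + 18*n^2 + 27*n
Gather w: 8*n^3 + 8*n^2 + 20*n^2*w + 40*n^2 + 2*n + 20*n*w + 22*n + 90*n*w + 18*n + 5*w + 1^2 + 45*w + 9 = 8*n^3 + 48*n^2 + 42*n + w*(20*n^2 + 110*n + 50) + 10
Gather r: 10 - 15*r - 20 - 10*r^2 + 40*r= -10*r^2 + 25*r - 10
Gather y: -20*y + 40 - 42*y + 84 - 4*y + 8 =132 - 66*y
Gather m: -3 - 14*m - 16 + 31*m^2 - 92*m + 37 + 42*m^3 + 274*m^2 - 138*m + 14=42*m^3 + 305*m^2 - 244*m + 32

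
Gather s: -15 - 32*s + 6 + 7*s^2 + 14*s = 7*s^2 - 18*s - 9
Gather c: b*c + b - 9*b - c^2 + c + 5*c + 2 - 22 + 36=-8*b - c^2 + c*(b + 6) + 16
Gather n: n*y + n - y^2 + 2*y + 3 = n*(y + 1) - y^2 + 2*y + 3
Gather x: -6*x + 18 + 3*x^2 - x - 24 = 3*x^2 - 7*x - 6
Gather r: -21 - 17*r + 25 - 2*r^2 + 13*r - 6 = -2*r^2 - 4*r - 2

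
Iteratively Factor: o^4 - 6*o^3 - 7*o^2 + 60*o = (o + 3)*(o^3 - 9*o^2 + 20*o) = (o - 5)*(o + 3)*(o^2 - 4*o) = o*(o - 5)*(o + 3)*(o - 4)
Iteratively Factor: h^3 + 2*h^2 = (h)*(h^2 + 2*h) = h*(h + 2)*(h)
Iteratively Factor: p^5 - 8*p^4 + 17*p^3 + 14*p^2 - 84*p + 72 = (p - 2)*(p^4 - 6*p^3 + 5*p^2 + 24*p - 36) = (p - 2)*(p + 2)*(p^3 - 8*p^2 + 21*p - 18) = (p - 2)^2*(p + 2)*(p^2 - 6*p + 9) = (p - 3)*(p - 2)^2*(p + 2)*(p - 3)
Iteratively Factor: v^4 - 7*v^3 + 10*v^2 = (v)*(v^3 - 7*v^2 + 10*v) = v*(v - 5)*(v^2 - 2*v) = v*(v - 5)*(v - 2)*(v)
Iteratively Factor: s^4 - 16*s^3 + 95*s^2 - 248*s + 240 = (s - 3)*(s^3 - 13*s^2 + 56*s - 80) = (s - 4)*(s - 3)*(s^2 - 9*s + 20) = (s - 4)^2*(s - 3)*(s - 5)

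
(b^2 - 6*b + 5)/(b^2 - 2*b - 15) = (b - 1)/(b + 3)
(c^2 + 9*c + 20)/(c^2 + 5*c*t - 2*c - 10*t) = (c^2 + 9*c + 20)/(c^2 + 5*c*t - 2*c - 10*t)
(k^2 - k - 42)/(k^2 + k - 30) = (k - 7)/(k - 5)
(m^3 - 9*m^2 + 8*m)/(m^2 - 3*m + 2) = m*(m - 8)/(m - 2)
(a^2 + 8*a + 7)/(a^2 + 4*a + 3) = (a + 7)/(a + 3)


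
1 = 1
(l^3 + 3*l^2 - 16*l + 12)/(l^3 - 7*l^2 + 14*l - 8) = (l + 6)/(l - 4)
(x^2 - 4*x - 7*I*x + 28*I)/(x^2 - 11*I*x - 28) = (x - 4)/(x - 4*I)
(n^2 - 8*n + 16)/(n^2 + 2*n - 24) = (n - 4)/(n + 6)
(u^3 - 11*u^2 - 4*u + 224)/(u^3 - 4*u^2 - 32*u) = (u - 7)/u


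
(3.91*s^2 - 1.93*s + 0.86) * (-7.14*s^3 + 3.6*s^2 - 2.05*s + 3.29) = -27.9174*s^5 + 27.8562*s^4 - 21.1039*s^3 + 19.9164*s^2 - 8.1127*s + 2.8294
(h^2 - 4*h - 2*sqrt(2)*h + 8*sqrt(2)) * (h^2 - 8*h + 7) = h^4 - 12*h^3 - 2*sqrt(2)*h^3 + 24*sqrt(2)*h^2 + 39*h^2 - 78*sqrt(2)*h - 28*h + 56*sqrt(2)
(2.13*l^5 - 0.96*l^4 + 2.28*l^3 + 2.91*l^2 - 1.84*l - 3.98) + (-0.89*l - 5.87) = 2.13*l^5 - 0.96*l^4 + 2.28*l^3 + 2.91*l^2 - 2.73*l - 9.85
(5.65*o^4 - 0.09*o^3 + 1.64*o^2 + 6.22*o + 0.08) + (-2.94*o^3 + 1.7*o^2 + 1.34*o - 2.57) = 5.65*o^4 - 3.03*o^3 + 3.34*o^2 + 7.56*o - 2.49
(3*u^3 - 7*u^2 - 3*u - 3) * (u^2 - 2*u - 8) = 3*u^5 - 13*u^4 - 13*u^3 + 59*u^2 + 30*u + 24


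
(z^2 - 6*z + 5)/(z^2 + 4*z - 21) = (z^2 - 6*z + 5)/(z^2 + 4*z - 21)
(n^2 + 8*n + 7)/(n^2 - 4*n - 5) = (n + 7)/(n - 5)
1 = 1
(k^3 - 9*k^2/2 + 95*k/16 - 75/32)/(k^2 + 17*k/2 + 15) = (32*k^3 - 144*k^2 + 190*k - 75)/(16*(2*k^2 + 17*k + 30))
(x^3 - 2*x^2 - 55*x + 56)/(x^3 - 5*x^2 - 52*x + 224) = (x - 1)/(x - 4)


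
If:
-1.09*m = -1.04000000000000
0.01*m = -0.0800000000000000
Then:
No Solution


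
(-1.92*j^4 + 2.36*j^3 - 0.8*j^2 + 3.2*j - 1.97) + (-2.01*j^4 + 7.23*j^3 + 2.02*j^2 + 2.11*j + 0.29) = -3.93*j^4 + 9.59*j^3 + 1.22*j^2 + 5.31*j - 1.68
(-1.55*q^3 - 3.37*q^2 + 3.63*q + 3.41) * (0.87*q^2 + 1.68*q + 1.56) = -1.3485*q^5 - 5.5359*q^4 - 4.9215*q^3 + 3.8079*q^2 + 11.3916*q + 5.3196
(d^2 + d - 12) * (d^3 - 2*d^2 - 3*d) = d^5 - d^4 - 17*d^3 + 21*d^2 + 36*d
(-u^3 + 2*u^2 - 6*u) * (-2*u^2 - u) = 2*u^5 - 3*u^4 + 10*u^3 + 6*u^2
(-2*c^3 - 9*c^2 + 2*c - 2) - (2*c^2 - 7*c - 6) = -2*c^3 - 11*c^2 + 9*c + 4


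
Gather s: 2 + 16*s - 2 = 16*s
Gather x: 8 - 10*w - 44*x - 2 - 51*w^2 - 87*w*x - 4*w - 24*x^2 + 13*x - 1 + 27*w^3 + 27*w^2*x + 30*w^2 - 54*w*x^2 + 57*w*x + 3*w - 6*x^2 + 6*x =27*w^3 - 21*w^2 - 11*w + x^2*(-54*w - 30) + x*(27*w^2 - 30*w - 25) + 5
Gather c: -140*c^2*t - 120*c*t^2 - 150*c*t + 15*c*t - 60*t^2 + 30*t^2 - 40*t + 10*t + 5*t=-140*c^2*t + c*(-120*t^2 - 135*t) - 30*t^2 - 25*t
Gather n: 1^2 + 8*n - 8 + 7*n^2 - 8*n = 7*n^2 - 7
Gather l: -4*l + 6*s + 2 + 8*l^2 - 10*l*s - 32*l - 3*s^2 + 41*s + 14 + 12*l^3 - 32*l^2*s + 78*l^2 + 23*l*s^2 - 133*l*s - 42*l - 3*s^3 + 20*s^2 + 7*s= 12*l^3 + l^2*(86 - 32*s) + l*(23*s^2 - 143*s - 78) - 3*s^3 + 17*s^2 + 54*s + 16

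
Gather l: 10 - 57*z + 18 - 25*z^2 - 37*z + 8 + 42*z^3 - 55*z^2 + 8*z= 42*z^3 - 80*z^2 - 86*z + 36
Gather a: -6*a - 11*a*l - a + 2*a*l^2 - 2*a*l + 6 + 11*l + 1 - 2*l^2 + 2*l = a*(2*l^2 - 13*l - 7) - 2*l^2 + 13*l + 7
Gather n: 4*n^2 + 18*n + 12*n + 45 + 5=4*n^2 + 30*n + 50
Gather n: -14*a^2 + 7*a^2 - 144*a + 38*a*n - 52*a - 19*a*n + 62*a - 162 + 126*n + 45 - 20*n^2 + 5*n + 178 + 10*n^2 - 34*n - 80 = -7*a^2 - 134*a - 10*n^2 + n*(19*a + 97) - 19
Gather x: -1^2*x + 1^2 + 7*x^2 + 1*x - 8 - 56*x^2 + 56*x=-49*x^2 + 56*x - 7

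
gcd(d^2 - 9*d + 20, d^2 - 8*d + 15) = d - 5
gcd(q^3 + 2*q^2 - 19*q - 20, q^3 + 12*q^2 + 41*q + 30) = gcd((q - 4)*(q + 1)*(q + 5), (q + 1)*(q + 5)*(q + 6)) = q^2 + 6*q + 5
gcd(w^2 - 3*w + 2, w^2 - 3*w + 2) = w^2 - 3*w + 2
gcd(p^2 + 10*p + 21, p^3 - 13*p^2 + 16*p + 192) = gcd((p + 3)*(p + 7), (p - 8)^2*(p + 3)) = p + 3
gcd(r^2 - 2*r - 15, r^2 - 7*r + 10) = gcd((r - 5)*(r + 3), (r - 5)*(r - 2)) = r - 5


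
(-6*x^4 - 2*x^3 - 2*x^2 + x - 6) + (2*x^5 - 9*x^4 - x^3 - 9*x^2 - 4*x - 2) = 2*x^5 - 15*x^4 - 3*x^3 - 11*x^2 - 3*x - 8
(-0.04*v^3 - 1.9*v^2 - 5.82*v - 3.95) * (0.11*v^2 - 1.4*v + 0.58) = -0.0044*v^5 - 0.153*v^4 + 1.9966*v^3 + 6.6115*v^2 + 2.1544*v - 2.291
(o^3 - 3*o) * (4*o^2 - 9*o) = 4*o^5 - 9*o^4 - 12*o^3 + 27*o^2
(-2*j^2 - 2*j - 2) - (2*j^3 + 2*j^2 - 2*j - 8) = -2*j^3 - 4*j^2 + 6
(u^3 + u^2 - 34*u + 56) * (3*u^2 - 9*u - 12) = 3*u^5 - 6*u^4 - 123*u^3 + 462*u^2 - 96*u - 672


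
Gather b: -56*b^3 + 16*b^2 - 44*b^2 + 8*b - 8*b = -56*b^3 - 28*b^2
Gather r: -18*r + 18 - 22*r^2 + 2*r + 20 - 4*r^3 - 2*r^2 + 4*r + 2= -4*r^3 - 24*r^2 - 12*r + 40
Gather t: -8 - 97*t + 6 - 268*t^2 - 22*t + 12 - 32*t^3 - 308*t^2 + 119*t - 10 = -32*t^3 - 576*t^2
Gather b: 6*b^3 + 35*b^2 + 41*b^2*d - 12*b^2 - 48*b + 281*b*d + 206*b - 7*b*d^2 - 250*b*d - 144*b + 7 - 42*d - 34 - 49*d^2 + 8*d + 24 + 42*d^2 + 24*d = 6*b^3 + b^2*(41*d + 23) + b*(-7*d^2 + 31*d + 14) - 7*d^2 - 10*d - 3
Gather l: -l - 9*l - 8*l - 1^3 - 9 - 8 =-18*l - 18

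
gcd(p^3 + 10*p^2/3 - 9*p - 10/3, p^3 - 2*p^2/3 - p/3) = p + 1/3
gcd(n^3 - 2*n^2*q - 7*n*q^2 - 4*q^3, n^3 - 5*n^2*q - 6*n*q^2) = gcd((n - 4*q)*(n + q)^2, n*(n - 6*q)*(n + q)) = n + q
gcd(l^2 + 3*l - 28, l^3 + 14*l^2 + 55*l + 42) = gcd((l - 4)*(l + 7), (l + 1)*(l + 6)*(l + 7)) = l + 7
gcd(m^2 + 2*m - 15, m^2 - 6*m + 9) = m - 3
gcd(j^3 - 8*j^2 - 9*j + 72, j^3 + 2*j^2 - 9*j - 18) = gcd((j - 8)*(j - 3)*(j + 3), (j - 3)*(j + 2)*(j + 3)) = j^2 - 9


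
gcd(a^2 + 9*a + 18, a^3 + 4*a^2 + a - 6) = a + 3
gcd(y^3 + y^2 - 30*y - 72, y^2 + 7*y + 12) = y^2 + 7*y + 12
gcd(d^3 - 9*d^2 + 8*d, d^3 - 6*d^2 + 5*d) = d^2 - d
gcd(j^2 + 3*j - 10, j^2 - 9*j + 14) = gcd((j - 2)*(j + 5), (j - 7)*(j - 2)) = j - 2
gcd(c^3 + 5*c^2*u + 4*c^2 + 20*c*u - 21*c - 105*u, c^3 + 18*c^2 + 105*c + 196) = c + 7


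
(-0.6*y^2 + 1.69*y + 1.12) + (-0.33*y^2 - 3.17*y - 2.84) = -0.93*y^2 - 1.48*y - 1.72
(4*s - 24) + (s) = 5*s - 24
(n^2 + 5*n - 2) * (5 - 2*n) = -2*n^3 - 5*n^2 + 29*n - 10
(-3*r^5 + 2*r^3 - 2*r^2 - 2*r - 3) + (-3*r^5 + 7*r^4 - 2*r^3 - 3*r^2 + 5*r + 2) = -6*r^5 + 7*r^4 - 5*r^2 + 3*r - 1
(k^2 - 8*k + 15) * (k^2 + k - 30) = k^4 - 7*k^3 - 23*k^2 + 255*k - 450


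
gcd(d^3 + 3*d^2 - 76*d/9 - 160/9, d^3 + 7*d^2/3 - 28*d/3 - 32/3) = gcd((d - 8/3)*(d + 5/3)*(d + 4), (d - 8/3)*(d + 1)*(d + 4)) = d^2 + 4*d/3 - 32/3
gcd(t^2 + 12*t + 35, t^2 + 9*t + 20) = t + 5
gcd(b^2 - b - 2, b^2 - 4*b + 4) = b - 2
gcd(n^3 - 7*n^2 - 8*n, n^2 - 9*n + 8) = n - 8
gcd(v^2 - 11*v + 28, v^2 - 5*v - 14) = v - 7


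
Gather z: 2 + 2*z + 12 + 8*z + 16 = 10*z + 30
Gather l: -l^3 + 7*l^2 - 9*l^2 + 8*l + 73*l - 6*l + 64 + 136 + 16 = -l^3 - 2*l^2 + 75*l + 216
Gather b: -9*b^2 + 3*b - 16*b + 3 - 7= -9*b^2 - 13*b - 4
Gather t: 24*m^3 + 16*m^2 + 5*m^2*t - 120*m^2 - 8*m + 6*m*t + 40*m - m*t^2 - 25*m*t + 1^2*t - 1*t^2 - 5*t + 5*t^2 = 24*m^3 - 104*m^2 + 32*m + t^2*(4 - m) + t*(5*m^2 - 19*m - 4)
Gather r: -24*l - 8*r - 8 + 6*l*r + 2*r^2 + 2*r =-24*l + 2*r^2 + r*(6*l - 6) - 8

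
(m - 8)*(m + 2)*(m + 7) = m^3 + m^2 - 58*m - 112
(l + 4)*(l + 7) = l^2 + 11*l + 28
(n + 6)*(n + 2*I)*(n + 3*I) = n^3 + 6*n^2 + 5*I*n^2 - 6*n + 30*I*n - 36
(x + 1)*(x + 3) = x^2 + 4*x + 3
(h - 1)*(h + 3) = h^2 + 2*h - 3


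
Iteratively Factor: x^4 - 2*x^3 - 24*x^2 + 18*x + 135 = (x - 5)*(x^3 + 3*x^2 - 9*x - 27) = (x - 5)*(x - 3)*(x^2 + 6*x + 9) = (x - 5)*(x - 3)*(x + 3)*(x + 3)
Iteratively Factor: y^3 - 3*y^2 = (y)*(y^2 - 3*y) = y*(y - 3)*(y)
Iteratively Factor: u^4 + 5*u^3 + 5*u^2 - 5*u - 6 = (u + 2)*(u^3 + 3*u^2 - u - 3) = (u + 2)*(u + 3)*(u^2 - 1) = (u + 1)*(u + 2)*(u + 3)*(u - 1)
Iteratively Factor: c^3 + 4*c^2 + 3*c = (c)*(c^2 + 4*c + 3) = c*(c + 1)*(c + 3)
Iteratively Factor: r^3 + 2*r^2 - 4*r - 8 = (r + 2)*(r^2 - 4) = (r - 2)*(r + 2)*(r + 2)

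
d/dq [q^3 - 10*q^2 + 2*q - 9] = 3*q^2 - 20*q + 2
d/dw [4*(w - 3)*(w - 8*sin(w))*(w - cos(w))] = 4*(3 - w)*(w - cos(w))*(8*cos(w) - 1) + 4*(w - 3)*(w - 8*sin(w))*(sin(w) + 1) + 4*(w - 8*sin(w))*(w - cos(w))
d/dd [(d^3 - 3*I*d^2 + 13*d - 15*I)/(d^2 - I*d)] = 1 - 15/d^2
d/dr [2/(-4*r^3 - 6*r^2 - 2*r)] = (6*r^2 + 6*r + 1)/(r^2*(2*r^2 + 3*r + 1)^2)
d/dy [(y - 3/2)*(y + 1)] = 2*y - 1/2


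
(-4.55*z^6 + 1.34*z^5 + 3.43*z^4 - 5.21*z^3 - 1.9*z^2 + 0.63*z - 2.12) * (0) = 0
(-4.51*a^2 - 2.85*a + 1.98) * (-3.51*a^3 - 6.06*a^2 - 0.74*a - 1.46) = 15.8301*a^5 + 37.3341*a^4 + 13.6586*a^3 - 3.3052*a^2 + 2.6958*a - 2.8908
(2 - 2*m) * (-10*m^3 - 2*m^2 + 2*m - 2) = 20*m^4 - 16*m^3 - 8*m^2 + 8*m - 4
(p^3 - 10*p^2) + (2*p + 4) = p^3 - 10*p^2 + 2*p + 4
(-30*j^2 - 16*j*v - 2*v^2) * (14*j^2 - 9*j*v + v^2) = -420*j^4 + 46*j^3*v + 86*j^2*v^2 + 2*j*v^3 - 2*v^4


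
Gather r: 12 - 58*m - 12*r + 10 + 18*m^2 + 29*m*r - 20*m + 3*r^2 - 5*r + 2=18*m^2 - 78*m + 3*r^2 + r*(29*m - 17) + 24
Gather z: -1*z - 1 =-z - 1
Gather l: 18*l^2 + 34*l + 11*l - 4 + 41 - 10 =18*l^2 + 45*l + 27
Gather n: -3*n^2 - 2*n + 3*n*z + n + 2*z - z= -3*n^2 + n*(3*z - 1) + z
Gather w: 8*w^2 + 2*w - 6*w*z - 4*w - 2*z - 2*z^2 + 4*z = 8*w^2 + w*(-6*z - 2) - 2*z^2 + 2*z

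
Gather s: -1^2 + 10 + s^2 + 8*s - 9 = s^2 + 8*s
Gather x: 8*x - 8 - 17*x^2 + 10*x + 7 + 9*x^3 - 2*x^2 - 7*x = 9*x^3 - 19*x^2 + 11*x - 1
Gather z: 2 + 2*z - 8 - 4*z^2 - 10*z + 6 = -4*z^2 - 8*z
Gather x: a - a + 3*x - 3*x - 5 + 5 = 0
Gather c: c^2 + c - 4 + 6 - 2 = c^2 + c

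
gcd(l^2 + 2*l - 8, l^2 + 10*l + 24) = l + 4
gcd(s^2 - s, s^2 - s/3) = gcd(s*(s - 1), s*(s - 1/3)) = s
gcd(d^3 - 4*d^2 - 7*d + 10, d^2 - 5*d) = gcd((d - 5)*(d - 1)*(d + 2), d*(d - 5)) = d - 5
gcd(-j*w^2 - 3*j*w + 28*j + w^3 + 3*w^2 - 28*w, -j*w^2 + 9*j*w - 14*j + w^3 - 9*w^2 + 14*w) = -j + w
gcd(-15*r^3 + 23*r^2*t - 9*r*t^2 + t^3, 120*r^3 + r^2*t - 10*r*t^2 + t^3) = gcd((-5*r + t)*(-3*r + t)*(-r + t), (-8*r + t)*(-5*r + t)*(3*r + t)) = 5*r - t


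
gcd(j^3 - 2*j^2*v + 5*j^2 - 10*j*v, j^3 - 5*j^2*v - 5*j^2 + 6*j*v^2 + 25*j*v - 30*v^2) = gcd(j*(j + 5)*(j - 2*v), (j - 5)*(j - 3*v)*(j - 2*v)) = -j + 2*v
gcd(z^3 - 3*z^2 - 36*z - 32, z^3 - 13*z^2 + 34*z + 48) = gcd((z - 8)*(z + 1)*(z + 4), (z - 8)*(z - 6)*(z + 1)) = z^2 - 7*z - 8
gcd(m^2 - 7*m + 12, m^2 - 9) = m - 3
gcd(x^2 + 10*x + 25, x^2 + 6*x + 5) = x + 5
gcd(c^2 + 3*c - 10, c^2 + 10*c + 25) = c + 5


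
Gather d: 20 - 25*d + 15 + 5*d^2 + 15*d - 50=5*d^2 - 10*d - 15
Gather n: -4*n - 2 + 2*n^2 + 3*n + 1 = 2*n^2 - n - 1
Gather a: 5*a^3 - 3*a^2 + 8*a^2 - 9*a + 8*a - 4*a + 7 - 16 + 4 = 5*a^3 + 5*a^2 - 5*a - 5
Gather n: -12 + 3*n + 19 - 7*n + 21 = 28 - 4*n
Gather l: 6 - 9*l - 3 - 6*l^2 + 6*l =-6*l^2 - 3*l + 3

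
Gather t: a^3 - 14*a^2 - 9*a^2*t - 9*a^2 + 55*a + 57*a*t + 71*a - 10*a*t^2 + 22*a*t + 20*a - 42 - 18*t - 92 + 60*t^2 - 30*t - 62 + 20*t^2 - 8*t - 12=a^3 - 23*a^2 + 146*a + t^2*(80 - 10*a) + t*(-9*a^2 + 79*a - 56) - 208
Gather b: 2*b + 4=2*b + 4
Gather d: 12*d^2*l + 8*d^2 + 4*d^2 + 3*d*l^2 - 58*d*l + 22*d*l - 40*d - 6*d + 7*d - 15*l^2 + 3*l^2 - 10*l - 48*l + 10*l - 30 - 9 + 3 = d^2*(12*l + 12) + d*(3*l^2 - 36*l - 39) - 12*l^2 - 48*l - 36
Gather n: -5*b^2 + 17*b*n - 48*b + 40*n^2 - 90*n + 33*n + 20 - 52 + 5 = -5*b^2 - 48*b + 40*n^2 + n*(17*b - 57) - 27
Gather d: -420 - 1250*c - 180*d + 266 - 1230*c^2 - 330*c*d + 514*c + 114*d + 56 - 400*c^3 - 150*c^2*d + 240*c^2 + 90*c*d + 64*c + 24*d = -400*c^3 - 990*c^2 - 672*c + d*(-150*c^2 - 240*c - 42) - 98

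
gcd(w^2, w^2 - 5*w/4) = w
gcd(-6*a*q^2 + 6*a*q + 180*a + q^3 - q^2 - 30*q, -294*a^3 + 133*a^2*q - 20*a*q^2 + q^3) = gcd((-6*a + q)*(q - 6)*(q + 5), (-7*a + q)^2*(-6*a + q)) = -6*a + q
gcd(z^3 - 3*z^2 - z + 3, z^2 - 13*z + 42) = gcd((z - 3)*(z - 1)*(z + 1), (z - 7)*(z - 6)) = 1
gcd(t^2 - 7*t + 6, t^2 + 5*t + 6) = 1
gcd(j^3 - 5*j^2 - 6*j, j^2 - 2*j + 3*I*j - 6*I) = 1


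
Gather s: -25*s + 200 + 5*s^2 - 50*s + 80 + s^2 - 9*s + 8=6*s^2 - 84*s + 288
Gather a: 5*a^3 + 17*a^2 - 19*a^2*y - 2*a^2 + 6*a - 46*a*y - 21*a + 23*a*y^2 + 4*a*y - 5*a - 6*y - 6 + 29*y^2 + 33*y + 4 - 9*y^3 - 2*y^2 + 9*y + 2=5*a^3 + a^2*(15 - 19*y) + a*(23*y^2 - 42*y - 20) - 9*y^3 + 27*y^2 + 36*y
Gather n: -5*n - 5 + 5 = -5*n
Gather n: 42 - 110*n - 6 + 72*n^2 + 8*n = 72*n^2 - 102*n + 36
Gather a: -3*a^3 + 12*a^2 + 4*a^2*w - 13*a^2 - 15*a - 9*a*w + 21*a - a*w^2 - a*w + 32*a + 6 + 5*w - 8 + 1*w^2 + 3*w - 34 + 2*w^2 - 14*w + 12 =-3*a^3 + a^2*(4*w - 1) + a*(-w^2 - 10*w + 38) + 3*w^2 - 6*w - 24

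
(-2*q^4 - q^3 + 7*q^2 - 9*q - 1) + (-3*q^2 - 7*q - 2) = -2*q^4 - q^3 + 4*q^2 - 16*q - 3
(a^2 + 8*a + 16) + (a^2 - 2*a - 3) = 2*a^2 + 6*a + 13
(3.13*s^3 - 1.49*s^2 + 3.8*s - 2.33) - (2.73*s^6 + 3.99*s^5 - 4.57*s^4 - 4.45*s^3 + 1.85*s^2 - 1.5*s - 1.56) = -2.73*s^6 - 3.99*s^5 + 4.57*s^4 + 7.58*s^3 - 3.34*s^2 + 5.3*s - 0.77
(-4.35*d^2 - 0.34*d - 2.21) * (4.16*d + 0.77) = -18.096*d^3 - 4.7639*d^2 - 9.4554*d - 1.7017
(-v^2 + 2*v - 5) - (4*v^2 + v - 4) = -5*v^2 + v - 1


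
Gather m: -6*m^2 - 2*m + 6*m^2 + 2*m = 0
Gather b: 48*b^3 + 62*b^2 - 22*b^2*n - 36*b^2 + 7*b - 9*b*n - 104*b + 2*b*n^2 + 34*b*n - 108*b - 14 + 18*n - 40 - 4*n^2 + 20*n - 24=48*b^3 + b^2*(26 - 22*n) + b*(2*n^2 + 25*n - 205) - 4*n^2 + 38*n - 78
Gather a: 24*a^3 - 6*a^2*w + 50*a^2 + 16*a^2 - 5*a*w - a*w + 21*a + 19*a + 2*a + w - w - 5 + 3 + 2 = 24*a^3 + a^2*(66 - 6*w) + a*(42 - 6*w)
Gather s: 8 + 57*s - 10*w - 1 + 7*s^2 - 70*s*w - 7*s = 7*s^2 + s*(50 - 70*w) - 10*w + 7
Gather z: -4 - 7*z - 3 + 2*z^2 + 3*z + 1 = 2*z^2 - 4*z - 6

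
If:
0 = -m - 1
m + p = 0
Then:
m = -1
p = 1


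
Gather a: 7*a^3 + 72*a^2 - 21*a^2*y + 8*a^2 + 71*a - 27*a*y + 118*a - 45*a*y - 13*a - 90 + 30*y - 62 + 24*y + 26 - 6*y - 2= 7*a^3 + a^2*(80 - 21*y) + a*(176 - 72*y) + 48*y - 128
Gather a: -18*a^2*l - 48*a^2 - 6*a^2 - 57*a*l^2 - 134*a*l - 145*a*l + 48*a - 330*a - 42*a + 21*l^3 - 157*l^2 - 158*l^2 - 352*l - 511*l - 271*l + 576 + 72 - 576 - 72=a^2*(-18*l - 54) + a*(-57*l^2 - 279*l - 324) + 21*l^3 - 315*l^2 - 1134*l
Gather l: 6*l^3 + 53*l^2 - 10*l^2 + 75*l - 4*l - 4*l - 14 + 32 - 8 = 6*l^3 + 43*l^2 + 67*l + 10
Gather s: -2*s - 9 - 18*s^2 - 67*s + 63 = -18*s^2 - 69*s + 54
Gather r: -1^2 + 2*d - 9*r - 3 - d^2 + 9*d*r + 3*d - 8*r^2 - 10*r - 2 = -d^2 + 5*d - 8*r^2 + r*(9*d - 19) - 6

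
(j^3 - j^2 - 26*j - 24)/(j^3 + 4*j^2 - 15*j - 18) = (j^2 - 2*j - 24)/(j^2 + 3*j - 18)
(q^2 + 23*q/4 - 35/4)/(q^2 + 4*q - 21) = (q - 5/4)/(q - 3)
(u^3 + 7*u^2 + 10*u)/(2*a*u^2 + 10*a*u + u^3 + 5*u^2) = (u + 2)/(2*a + u)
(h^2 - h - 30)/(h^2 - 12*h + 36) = (h + 5)/(h - 6)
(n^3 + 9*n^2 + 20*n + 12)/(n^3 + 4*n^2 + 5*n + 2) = (n + 6)/(n + 1)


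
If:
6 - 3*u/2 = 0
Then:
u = 4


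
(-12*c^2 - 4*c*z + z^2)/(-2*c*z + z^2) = (12*c^2 + 4*c*z - z^2)/(z*(2*c - z))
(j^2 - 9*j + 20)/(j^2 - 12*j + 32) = (j - 5)/(j - 8)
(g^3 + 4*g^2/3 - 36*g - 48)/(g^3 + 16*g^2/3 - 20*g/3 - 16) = (g - 6)/(g - 2)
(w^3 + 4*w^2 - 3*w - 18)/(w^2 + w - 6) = w + 3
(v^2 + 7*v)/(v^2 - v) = (v + 7)/(v - 1)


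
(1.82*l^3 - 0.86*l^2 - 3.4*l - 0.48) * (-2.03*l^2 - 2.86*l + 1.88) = -3.6946*l^5 - 3.4594*l^4 + 12.7832*l^3 + 9.0816*l^2 - 5.0192*l - 0.9024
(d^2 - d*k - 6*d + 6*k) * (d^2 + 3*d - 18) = d^4 - d^3*k - 3*d^3 + 3*d^2*k - 36*d^2 + 36*d*k + 108*d - 108*k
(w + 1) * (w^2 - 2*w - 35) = w^3 - w^2 - 37*w - 35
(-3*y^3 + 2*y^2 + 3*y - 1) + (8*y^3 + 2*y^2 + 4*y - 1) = 5*y^3 + 4*y^2 + 7*y - 2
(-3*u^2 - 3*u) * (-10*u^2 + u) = 30*u^4 + 27*u^3 - 3*u^2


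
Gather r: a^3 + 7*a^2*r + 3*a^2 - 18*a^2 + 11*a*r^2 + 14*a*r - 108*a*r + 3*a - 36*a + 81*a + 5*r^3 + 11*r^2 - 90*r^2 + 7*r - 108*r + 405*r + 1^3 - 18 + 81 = a^3 - 15*a^2 + 48*a + 5*r^3 + r^2*(11*a - 79) + r*(7*a^2 - 94*a + 304) + 64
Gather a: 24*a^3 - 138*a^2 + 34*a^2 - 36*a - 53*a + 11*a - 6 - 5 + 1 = 24*a^3 - 104*a^2 - 78*a - 10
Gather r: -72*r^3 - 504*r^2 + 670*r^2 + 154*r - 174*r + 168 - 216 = -72*r^3 + 166*r^2 - 20*r - 48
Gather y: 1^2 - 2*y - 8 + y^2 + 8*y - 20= y^2 + 6*y - 27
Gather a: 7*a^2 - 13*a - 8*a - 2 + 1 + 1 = 7*a^2 - 21*a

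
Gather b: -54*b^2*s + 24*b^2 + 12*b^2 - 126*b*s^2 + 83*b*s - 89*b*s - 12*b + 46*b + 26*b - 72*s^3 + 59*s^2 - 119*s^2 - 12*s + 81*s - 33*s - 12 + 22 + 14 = b^2*(36 - 54*s) + b*(-126*s^2 - 6*s + 60) - 72*s^3 - 60*s^2 + 36*s + 24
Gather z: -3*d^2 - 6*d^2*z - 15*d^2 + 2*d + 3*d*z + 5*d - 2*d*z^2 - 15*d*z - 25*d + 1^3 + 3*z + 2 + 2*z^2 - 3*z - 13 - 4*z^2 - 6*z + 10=-18*d^2 - 18*d + z^2*(-2*d - 2) + z*(-6*d^2 - 12*d - 6)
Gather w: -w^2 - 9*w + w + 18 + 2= -w^2 - 8*w + 20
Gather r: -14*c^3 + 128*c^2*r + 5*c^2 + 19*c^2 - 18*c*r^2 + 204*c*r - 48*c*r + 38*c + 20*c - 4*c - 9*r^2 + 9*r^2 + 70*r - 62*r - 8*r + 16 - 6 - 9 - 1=-14*c^3 + 24*c^2 - 18*c*r^2 + 54*c + r*(128*c^2 + 156*c)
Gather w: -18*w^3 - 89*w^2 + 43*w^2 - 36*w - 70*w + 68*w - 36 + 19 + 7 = -18*w^3 - 46*w^2 - 38*w - 10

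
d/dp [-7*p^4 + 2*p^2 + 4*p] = -28*p^3 + 4*p + 4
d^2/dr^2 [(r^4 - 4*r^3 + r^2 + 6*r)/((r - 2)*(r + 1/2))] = 4*(4*r^3 + 6*r^2 + 3*r + 4)/(8*r^3 + 12*r^2 + 6*r + 1)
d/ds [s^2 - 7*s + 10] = 2*s - 7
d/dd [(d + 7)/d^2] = (-d - 14)/d^3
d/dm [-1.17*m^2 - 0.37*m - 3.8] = -2.34*m - 0.37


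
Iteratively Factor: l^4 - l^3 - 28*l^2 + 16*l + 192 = (l + 4)*(l^3 - 5*l^2 - 8*l + 48) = (l + 3)*(l + 4)*(l^2 - 8*l + 16) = (l - 4)*(l + 3)*(l + 4)*(l - 4)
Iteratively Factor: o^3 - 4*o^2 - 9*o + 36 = (o + 3)*(o^2 - 7*o + 12) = (o - 4)*(o + 3)*(o - 3)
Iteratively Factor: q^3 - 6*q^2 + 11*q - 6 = (q - 2)*(q^2 - 4*q + 3) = (q - 3)*(q - 2)*(q - 1)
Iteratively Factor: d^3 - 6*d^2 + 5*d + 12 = (d + 1)*(d^2 - 7*d + 12) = (d - 4)*(d + 1)*(d - 3)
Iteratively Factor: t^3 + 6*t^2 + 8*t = (t + 4)*(t^2 + 2*t) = t*(t + 4)*(t + 2)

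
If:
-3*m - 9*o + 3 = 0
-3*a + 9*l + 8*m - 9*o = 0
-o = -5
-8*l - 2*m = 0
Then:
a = -251/6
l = 7/2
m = -14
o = 5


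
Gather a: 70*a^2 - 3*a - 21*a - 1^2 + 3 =70*a^2 - 24*a + 2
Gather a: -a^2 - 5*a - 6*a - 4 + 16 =-a^2 - 11*a + 12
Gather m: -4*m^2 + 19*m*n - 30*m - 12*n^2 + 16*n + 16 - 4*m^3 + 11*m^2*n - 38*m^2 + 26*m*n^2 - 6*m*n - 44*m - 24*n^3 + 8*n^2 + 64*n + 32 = -4*m^3 + m^2*(11*n - 42) + m*(26*n^2 + 13*n - 74) - 24*n^3 - 4*n^2 + 80*n + 48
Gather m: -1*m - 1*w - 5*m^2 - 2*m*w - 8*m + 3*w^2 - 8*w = -5*m^2 + m*(-2*w - 9) + 3*w^2 - 9*w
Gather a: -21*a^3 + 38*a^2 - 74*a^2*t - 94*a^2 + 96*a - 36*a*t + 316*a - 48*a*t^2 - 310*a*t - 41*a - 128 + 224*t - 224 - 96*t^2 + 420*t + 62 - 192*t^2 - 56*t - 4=-21*a^3 + a^2*(-74*t - 56) + a*(-48*t^2 - 346*t + 371) - 288*t^2 + 588*t - 294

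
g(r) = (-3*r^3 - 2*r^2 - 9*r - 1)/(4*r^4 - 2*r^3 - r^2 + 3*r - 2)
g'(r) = (-9*r^2 - 4*r - 9)/(4*r^4 - 2*r^3 - r^2 + 3*r - 2) + (-16*r^3 + 6*r^2 + 2*r - 3)*(-3*r^3 - 2*r^2 - 9*r - 1)/(4*r^4 - 2*r^3 - r^2 + 3*r - 2)^2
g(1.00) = -7.50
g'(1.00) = 30.25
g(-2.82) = 0.27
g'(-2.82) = 0.14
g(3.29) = -0.40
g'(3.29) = 0.21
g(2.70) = -0.58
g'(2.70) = 0.40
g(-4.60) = 0.15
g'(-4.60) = 0.03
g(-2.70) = 0.29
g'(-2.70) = 0.16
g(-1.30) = 1.69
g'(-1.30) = 5.84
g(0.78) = -40.52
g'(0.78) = 762.05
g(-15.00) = 0.05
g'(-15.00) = 0.00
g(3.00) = -0.47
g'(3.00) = 0.28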